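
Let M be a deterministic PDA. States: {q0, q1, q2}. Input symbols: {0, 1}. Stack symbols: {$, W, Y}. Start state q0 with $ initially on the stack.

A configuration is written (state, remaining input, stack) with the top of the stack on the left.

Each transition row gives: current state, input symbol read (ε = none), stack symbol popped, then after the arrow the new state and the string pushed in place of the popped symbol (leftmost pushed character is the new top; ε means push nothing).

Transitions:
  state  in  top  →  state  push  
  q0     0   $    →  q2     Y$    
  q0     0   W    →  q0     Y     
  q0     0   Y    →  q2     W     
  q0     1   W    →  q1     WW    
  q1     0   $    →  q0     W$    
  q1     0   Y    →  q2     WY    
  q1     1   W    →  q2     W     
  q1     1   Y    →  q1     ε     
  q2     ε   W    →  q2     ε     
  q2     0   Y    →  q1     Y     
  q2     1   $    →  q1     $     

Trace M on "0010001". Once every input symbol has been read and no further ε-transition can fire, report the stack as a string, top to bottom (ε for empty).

$

(q0, 0010001, $)
  read 0, top $: go to q2, push Y$ → (q2, 010001, Y$)
  read 0, top Y: go to q1, push Y → (q1, 10001, Y$)
  read 1, top Y: go to q1, push ε → (q1, 0001, $)
  read 0, top $: go to q0, push W$ → (q0, 001, W$)
  read 0, top W: go to q0, push Y → (q0, 01, Y$)
  read 0, top Y: go to q2, push W → (q2, 1, W$)
  ε-move, top W: go to q2, push ε → (q2, 1, $)
  read 1, top $: go to q1, push $ → (q1, ε, $)
All input consumed in state q1 with stack $.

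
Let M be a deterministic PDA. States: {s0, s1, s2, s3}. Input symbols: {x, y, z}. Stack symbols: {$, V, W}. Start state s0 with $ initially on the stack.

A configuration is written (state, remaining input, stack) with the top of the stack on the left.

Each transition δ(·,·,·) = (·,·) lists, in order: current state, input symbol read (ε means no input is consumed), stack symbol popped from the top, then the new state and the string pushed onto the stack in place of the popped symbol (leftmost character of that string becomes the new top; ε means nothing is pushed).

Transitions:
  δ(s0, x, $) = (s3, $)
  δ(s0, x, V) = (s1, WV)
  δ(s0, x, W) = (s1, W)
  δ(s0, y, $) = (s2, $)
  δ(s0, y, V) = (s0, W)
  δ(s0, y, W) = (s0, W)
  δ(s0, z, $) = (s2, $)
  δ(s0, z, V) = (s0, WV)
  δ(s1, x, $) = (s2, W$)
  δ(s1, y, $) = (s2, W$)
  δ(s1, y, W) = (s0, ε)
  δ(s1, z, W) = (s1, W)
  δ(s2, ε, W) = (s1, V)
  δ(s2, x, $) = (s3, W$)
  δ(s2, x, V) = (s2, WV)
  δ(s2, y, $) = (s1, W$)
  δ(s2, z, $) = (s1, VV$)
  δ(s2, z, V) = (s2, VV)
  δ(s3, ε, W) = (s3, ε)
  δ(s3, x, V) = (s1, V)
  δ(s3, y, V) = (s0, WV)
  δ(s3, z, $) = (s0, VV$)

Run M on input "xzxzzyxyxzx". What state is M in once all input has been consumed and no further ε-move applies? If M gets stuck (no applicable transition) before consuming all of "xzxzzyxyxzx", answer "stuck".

stuck

(s0, xzxzzyxyxzx, $)
  read x, top $: go to s3, push $ → (s3, zxzzyxyxzx, $)
  read z, top $: go to s0, push VV$ → (s0, xzzyxyxzx, VV$)
  read x, top V: go to s1, push WV → (s1, zzyxyxzx, WVV$)
  read z, top W: go to s1, push W → (s1, zyxyxzx, WVV$)
  read z, top W: go to s1, push W → (s1, yxyxzx, WVV$)
  read y, top W: go to s0, push ε → (s0, xyxzx, VV$)
  read x, top V: go to s1, push WV → (s1, yxzx, WVV$)
  read y, top W: go to s0, push ε → (s0, xzx, VV$)
  read x, top V: go to s1, push WV → (s1, zx, WVV$)
  read z, top W: go to s1, push W → (s1, x, WVV$)
No transition for (s1, x, top W); M blocks with input x remaining.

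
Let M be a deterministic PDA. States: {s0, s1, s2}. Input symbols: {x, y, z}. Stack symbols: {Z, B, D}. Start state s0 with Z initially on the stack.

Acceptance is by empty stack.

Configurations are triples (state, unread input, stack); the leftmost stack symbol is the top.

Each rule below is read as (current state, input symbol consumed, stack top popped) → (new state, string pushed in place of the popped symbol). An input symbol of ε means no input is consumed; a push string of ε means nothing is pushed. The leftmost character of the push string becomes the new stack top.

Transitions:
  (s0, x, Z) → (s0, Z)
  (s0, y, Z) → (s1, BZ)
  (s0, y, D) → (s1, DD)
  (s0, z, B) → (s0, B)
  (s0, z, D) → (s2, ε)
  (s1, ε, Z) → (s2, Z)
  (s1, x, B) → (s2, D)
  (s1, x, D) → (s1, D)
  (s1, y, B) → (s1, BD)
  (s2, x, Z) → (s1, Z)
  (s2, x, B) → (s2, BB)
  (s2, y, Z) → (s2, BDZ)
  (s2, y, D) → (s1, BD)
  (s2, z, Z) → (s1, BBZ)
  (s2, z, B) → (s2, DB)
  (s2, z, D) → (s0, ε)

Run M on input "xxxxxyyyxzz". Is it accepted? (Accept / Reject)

Reject

(s0, xxxxxyyyxzz, Z) ⊢ (s0, xxxxyyyxzz, Z) ⊢ (s0, xxxyyyxzz, Z) ⊢ (s0, xxyyyxzz, Z) ⊢ (s0, xyyyxzz, Z) ⊢ (s0, yyyxzz, Z) ⊢ (s1, yyxzz, BZ) ⊢ (s1, yxzz, BDZ) ⊢ (s1, xzz, BDDZ) ⊢ (s2, zz, DDDZ) ⊢ (s0, z, DDZ) ⊢ (s2, ε, DZ)
All input consumed; stack is DZ, not empty, and no further ε-move applies.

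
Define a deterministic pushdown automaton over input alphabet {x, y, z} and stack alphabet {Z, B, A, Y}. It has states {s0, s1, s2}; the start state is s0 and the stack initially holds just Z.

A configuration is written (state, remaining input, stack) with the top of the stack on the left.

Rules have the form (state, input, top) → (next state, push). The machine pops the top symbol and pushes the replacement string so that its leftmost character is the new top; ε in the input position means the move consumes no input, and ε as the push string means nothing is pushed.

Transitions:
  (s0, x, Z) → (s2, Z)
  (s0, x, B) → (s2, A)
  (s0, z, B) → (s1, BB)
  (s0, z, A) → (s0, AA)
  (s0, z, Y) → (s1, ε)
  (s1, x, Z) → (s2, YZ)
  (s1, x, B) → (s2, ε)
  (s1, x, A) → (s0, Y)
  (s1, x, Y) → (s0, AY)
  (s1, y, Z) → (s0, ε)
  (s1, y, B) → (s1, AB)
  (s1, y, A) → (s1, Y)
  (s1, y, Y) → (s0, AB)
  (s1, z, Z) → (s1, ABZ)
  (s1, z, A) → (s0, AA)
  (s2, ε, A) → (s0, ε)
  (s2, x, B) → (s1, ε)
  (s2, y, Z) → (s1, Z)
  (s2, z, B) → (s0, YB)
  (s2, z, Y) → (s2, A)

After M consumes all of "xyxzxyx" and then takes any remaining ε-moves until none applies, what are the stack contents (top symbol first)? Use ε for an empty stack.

YZ

(s0, xyxzxyx, Z) ⊢ (s2, yxzxyx, Z) ⊢ (s1, xzxyx, Z) ⊢ (s2, zxyx, YZ) ⊢ (s2, xyx, AZ) ⊢ (s0, xyx, Z) ⊢ (s2, yx, Z) ⊢ (s1, x, Z) ⊢ (s2, ε, YZ)
All input consumed in state s2 with stack YZ.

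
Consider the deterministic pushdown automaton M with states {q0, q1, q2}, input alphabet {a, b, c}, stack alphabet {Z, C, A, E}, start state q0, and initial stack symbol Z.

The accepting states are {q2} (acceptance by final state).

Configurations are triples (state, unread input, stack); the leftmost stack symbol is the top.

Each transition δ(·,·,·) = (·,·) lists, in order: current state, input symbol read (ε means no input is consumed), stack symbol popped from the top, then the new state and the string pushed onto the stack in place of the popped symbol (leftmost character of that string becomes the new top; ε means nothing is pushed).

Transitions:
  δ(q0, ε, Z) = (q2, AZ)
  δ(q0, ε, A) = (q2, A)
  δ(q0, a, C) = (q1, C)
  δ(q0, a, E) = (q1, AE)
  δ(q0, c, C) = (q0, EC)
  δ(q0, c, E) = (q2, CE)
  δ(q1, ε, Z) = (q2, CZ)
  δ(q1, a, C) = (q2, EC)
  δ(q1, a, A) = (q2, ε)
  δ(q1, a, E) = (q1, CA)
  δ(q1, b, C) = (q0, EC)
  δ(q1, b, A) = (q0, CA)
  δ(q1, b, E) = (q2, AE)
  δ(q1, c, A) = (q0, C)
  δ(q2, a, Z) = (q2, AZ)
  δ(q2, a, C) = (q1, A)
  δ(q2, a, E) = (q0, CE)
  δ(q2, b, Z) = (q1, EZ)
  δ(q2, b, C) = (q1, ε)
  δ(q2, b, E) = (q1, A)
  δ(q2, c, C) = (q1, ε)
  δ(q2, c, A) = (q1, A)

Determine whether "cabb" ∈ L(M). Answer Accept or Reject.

Accept

(q0, cabb, Z) ⊢ (q2, cabb, AZ) ⊢ (q1, abb, AZ) ⊢ (q2, bb, Z) ⊢ (q1, b, EZ) ⊢ (q2, ε, AEZ)
All input consumed; state q2 ∈ F.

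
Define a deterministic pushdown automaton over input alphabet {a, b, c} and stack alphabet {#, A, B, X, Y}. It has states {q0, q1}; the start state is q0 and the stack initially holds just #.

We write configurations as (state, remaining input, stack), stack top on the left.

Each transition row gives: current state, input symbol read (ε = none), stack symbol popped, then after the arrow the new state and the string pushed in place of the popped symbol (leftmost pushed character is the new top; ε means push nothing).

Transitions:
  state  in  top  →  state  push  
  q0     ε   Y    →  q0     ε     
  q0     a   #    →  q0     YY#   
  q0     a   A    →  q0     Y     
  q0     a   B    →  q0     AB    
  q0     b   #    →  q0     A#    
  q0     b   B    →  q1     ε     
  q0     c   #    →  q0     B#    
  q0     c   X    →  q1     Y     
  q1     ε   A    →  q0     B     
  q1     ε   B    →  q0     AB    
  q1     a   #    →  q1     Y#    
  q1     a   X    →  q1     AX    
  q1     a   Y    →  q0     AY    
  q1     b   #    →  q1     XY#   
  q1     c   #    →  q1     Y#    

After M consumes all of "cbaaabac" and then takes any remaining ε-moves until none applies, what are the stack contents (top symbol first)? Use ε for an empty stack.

(q0, cbaaabac, #) ⊢ (q0, baaabac, B#) ⊢ (q1, aaabac, #) ⊢ (q1, aabac, Y#) ⊢ (q0, abac, AY#) ⊢ (q0, bac, YY#) ⊢ (q0, bac, Y#) ⊢ (q0, bac, #) ⊢ (q0, ac, A#) ⊢ (q0, c, Y#) ⊢ (q0, c, #) ⊢ (q0, ε, B#)
All input consumed in state q0 with stack B#.

B#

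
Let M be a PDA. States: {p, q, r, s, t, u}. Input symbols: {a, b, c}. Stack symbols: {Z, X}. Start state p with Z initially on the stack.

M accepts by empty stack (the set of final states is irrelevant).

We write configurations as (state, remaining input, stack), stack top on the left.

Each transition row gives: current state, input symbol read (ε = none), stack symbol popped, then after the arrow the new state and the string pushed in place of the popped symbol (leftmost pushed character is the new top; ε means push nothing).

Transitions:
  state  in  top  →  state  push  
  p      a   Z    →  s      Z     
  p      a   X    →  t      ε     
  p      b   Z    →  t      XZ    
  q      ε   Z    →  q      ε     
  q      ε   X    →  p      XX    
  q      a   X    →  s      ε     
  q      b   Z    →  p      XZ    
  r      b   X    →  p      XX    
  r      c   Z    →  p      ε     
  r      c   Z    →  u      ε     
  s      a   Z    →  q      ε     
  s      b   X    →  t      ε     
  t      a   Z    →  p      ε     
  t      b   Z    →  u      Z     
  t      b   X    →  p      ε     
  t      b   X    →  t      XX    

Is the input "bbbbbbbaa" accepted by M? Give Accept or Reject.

Accept

One accepting computation: (p, bbbbbbbaa, Z) ⊢ (t, bbbbbbaa, XZ) ⊢ (p, bbbbbaa, Z) ⊢ (t, bbbbaa, XZ) ⊢ (p, bbbaa, Z) ⊢ (t, bbaa, XZ) ⊢ (t, baa, XXZ) ⊢ (p, aa, XZ) ⊢ (t, a, Z) ⊢ (p, ε, ε)
All input consumed and the stack is empty.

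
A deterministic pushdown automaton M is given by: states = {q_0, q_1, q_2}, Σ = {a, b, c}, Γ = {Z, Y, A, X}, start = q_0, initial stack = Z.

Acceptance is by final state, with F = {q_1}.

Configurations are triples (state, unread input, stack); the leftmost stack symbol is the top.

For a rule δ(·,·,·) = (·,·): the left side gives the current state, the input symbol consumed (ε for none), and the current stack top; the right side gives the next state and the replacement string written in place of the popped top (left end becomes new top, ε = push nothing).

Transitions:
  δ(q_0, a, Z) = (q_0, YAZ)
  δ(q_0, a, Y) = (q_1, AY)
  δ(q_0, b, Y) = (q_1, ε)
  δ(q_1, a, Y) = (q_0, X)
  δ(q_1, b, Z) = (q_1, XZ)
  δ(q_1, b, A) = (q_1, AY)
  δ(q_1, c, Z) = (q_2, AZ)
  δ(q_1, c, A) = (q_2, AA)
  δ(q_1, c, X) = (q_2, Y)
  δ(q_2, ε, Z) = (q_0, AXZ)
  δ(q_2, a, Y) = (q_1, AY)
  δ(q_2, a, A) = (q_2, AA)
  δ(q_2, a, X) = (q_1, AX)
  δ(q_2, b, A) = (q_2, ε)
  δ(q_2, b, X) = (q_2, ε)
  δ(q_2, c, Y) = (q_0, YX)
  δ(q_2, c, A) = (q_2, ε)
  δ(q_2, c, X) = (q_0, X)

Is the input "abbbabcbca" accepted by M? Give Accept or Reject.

Reject

(q_0, abbbabcbca, Z)
  read a, top Z: go to q_0, push YAZ → (q_0, bbbabcbca, YAZ)
  read b, top Y: go to q_1, push ε → (q_1, bbabcbca, AZ)
  read b, top A: go to q_1, push AY → (q_1, babcbca, AYZ)
  read b, top A: go to q_1, push AY → (q_1, abcbca, AYYZ)
No transition applies at (q_1, abcbca, AYYZ); input not fully consumed.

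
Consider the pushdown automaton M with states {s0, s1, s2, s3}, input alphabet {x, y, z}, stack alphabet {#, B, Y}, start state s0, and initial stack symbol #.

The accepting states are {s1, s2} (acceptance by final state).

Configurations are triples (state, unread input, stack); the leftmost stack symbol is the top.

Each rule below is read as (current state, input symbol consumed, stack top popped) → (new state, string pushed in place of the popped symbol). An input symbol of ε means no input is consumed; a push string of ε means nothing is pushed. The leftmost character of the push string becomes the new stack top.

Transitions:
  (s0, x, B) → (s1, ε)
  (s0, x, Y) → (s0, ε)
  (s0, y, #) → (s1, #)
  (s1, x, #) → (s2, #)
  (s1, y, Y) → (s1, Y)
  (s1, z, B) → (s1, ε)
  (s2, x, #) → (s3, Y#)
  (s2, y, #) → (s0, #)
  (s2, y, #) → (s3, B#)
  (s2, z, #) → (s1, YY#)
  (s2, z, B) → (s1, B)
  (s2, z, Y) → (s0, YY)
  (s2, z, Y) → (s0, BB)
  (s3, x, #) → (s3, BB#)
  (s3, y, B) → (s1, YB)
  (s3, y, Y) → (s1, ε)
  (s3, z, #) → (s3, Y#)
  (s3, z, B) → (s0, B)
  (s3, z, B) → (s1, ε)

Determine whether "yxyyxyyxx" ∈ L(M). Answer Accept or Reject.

Reject

No computation consumes all input and reaches a final state.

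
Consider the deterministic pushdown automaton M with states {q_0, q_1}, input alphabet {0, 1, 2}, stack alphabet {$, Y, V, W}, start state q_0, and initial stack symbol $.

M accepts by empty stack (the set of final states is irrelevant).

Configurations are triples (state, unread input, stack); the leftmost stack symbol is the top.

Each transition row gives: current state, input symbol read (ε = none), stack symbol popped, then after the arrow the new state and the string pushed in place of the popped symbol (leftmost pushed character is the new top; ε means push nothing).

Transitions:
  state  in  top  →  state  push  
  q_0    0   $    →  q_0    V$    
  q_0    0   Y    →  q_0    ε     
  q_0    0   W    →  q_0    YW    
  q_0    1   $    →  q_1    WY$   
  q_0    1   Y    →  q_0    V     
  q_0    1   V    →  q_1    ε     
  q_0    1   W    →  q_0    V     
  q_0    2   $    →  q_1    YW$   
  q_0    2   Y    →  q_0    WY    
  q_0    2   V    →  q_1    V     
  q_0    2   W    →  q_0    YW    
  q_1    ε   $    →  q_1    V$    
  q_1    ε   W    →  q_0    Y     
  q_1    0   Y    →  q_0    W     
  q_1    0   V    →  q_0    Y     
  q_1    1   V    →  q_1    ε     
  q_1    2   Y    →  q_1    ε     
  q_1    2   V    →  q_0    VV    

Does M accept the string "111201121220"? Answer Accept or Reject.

(q_0, 111201121220, $)
  read 1, top $: go to q_1, push WY$ → (q_1, 11201121220, WY$)
  ε-move, top W: go to q_0, push Y → (q_0, 11201121220, YY$)
  read 1, top Y: go to q_0, push V → (q_0, 1201121220, VY$)
  read 1, top V: go to q_1, push ε → (q_1, 201121220, Y$)
  read 2, top Y: go to q_1, push ε → (q_1, 01121220, $)
  ε-move, top $: go to q_1, push V$ → (q_1, 01121220, V$)
  read 0, top V: go to q_0, push Y → (q_0, 1121220, Y$)
  read 1, top Y: go to q_0, push V → (q_0, 121220, V$)
  read 1, top V: go to q_1, push ε → (q_1, 21220, $)
  ε-move, top $: go to q_1, push V$ → (q_1, 21220, V$)
  read 2, top V: go to q_0, push VV → (q_0, 1220, VV$)
  read 1, top V: go to q_1, push ε → (q_1, 220, V$)
  read 2, top V: go to q_0, push VV → (q_0, 20, VV$)
  read 2, top V: go to q_1, push V → (q_1, 0, VV$)
  read 0, top V: go to q_0, push Y → (q_0, ε, YV$)
All input consumed; stack is YV$, not empty, and no further ε-move applies.

Reject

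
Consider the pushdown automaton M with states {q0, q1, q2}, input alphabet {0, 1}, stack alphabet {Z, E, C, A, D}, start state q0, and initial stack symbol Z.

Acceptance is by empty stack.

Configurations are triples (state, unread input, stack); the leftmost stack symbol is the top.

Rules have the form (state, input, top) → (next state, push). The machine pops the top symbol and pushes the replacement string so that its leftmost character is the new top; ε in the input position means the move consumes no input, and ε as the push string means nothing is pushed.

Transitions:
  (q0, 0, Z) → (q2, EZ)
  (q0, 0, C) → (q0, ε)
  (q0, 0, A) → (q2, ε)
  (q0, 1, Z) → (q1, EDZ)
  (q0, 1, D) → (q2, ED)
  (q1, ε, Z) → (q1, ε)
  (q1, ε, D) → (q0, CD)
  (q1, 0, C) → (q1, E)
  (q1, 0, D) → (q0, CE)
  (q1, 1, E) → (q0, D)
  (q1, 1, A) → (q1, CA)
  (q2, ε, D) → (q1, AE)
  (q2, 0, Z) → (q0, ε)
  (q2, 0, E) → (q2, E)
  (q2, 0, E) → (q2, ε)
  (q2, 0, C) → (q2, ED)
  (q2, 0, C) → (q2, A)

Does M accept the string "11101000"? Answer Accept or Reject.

No computation consumes all input and empties the stack.

Reject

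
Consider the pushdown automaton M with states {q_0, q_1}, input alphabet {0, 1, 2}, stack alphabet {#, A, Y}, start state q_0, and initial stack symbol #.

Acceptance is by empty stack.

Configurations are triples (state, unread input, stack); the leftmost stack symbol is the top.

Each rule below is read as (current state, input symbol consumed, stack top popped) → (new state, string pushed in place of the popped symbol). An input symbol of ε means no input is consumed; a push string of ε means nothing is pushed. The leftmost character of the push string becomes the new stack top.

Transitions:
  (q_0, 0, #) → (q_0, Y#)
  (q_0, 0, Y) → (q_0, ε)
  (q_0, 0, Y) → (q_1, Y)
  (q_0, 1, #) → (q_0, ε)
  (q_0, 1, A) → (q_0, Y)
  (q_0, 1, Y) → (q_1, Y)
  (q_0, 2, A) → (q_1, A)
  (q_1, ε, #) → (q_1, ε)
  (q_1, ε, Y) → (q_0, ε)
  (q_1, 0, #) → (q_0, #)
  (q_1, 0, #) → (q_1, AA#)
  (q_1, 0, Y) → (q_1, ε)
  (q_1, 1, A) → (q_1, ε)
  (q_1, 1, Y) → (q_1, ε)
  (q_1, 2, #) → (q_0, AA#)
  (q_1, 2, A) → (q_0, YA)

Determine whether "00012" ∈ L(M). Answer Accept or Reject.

No computation consumes all input and empties the stack.

Reject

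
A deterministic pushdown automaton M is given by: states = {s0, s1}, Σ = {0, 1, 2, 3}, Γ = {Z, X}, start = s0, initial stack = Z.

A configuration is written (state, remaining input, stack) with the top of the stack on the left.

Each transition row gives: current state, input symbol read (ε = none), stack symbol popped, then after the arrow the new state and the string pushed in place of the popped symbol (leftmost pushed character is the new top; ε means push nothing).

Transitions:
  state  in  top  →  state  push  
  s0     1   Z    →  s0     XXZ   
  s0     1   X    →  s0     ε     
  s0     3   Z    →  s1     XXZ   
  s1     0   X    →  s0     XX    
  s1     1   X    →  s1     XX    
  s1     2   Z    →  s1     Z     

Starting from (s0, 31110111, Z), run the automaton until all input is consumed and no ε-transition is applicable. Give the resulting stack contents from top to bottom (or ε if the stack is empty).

(s0, 31110111, Z)
  read 3, top Z: go to s1, push XXZ → (s1, 1110111, XXZ)
  read 1, top X: go to s1, push XX → (s1, 110111, XXXZ)
  read 1, top X: go to s1, push XX → (s1, 10111, XXXXZ)
  read 1, top X: go to s1, push XX → (s1, 0111, XXXXXZ)
  read 0, top X: go to s0, push XX → (s0, 111, XXXXXXZ)
  read 1, top X: go to s0, push ε → (s0, 11, XXXXXZ)
  read 1, top X: go to s0, push ε → (s0, 1, XXXXZ)
  read 1, top X: go to s0, push ε → (s0, ε, XXXZ)
All input consumed in state s0 with stack XXXZ.

XXXZ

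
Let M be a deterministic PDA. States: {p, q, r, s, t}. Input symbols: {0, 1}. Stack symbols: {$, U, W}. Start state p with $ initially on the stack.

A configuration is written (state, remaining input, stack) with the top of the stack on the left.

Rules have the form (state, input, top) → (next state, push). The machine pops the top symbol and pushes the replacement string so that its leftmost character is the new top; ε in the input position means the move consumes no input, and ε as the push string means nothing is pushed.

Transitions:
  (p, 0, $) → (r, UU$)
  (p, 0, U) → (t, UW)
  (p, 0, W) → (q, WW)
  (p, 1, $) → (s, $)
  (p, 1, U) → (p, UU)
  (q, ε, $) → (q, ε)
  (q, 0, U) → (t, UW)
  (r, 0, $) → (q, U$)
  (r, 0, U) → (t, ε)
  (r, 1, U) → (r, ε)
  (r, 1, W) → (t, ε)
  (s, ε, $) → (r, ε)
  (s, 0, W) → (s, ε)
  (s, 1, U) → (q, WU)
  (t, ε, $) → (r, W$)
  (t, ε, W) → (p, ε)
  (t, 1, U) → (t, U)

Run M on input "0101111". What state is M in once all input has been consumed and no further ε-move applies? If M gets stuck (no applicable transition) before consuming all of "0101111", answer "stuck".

(p, 0101111, $)
  read 0, top $: go to r, push UU$ → (r, 101111, UU$)
  read 1, top U: go to r, push ε → (r, 01111, U$)
  read 0, top U: go to t, push ε → (t, 1111, $)
  ε-move, top $: go to r, push W$ → (r, 1111, W$)
  read 1, top W: go to t, push ε → (t, 111, $)
  ε-move, top $: go to r, push W$ → (r, 111, W$)
  read 1, top W: go to t, push ε → (t, 11, $)
  ε-move, top $: go to r, push W$ → (r, 11, W$)
  read 1, top W: go to t, push ε → (t, 1, $)
  ε-move, top $: go to r, push W$ → (r, 1, W$)
  read 1, top W: go to t, push ε → (t, ε, $)
  ε-move, top $: go to r, push W$ → (r, ε, W$)
All input consumed; M is in state r.

r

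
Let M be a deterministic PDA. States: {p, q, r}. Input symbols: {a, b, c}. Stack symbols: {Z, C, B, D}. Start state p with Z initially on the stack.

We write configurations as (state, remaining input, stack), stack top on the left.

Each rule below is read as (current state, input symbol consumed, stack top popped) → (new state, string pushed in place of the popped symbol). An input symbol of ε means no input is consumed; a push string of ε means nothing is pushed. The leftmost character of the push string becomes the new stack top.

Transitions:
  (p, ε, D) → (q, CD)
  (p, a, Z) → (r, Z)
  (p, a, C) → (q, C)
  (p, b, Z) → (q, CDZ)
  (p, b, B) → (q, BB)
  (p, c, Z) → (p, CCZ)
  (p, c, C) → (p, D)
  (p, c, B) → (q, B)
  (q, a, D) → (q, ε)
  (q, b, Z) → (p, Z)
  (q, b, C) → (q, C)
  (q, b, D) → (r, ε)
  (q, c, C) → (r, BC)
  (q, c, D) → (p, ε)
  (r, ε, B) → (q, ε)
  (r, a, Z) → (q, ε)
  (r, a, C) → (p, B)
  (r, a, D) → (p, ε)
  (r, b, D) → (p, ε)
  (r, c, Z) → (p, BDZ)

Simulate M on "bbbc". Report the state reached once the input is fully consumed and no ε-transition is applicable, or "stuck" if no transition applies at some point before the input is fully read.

(p, bbbc, Z)
  read b, top Z: go to q, push CDZ → (q, bbc, CDZ)
  read b, top C: go to q, push C → (q, bc, CDZ)
  read b, top C: go to q, push C → (q, c, CDZ)
  read c, top C: go to r, push BC → (r, ε, BCDZ)
  ε-move, top B: go to q, push ε → (q, ε, CDZ)
All input consumed; M is in state q.

q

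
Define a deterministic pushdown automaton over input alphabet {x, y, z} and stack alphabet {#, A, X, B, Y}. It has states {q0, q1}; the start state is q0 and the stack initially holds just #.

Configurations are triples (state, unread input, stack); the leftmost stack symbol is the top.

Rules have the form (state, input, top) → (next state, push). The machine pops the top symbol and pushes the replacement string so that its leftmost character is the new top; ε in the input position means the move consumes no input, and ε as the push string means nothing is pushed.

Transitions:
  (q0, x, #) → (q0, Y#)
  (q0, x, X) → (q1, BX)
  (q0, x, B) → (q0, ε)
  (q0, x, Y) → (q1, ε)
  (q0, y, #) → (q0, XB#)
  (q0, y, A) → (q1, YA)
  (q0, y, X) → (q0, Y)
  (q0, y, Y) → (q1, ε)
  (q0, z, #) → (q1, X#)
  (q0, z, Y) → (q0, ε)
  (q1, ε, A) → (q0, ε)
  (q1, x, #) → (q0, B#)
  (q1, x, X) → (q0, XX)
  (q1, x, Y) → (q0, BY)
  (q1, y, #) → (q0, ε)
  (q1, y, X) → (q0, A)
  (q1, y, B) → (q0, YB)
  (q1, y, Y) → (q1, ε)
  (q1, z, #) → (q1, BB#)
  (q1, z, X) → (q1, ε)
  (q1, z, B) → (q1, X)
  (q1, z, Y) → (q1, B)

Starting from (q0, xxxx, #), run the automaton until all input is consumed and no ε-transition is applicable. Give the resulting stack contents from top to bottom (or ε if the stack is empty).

#

(q0, xxxx, #)
  read x, top #: go to q0, push Y# → (q0, xxx, Y#)
  read x, top Y: go to q1, push ε → (q1, xx, #)
  read x, top #: go to q0, push B# → (q0, x, B#)
  read x, top B: go to q0, push ε → (q0, ε, #)
All input consumed in state q0 with stack #.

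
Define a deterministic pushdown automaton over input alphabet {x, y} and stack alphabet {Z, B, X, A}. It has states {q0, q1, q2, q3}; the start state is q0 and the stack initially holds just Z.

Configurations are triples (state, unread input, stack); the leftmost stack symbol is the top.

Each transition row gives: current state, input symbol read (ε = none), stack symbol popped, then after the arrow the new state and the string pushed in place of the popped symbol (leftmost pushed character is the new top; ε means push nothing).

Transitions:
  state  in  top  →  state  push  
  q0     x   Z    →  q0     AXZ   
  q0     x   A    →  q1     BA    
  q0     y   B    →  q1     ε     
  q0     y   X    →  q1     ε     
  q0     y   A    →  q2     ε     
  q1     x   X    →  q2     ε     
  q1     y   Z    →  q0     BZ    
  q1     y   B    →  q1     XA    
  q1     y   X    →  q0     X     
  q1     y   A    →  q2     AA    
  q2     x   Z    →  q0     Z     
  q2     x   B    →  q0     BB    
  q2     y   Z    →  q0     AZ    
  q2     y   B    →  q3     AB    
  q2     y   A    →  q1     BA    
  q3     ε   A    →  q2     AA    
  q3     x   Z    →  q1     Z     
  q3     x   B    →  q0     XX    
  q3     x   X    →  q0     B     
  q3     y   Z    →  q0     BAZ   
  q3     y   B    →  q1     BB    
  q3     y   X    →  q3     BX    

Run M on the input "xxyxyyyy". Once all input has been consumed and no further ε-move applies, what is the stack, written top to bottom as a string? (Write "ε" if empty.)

AAAXZ

(q0, xxyxyyyy, Z) ⊢ (q0, xyxyyyy, AXZ) ⊢ (q1, yxyyyy, BAXZ) ⊢ (q1, xyyyy, XAAXZ) ⊢ (q2, yyyy, AAXZ) ⊢ (q1, yyy, BAAXZ) ⊢ (q1, yy, XAAAXZ) ⊢ (q0, y, XAAAXZ) ⊢ (q1, ε, AAAXZ)
All input consumed in state q1 with stack AAAXZ.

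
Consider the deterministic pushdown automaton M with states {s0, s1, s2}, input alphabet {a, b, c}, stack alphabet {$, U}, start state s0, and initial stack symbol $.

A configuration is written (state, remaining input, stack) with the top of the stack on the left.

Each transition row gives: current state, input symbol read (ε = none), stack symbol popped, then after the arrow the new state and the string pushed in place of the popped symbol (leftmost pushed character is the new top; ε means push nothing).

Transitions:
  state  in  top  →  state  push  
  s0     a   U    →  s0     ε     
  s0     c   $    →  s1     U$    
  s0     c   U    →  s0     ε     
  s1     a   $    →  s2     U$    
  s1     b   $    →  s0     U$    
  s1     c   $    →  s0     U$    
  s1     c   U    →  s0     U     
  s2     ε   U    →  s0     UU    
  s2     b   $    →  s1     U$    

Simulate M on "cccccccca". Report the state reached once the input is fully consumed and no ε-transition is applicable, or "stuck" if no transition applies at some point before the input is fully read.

(s0, cccccccca, $)
  read c, top $: go to s1, push U$ → (s1, ccccccca, U$)
  read c, top U: go to s0, push U → (s0, cccccca, U$)
  read c, top U: go to s0, push ε → (s0, ccccca, $)
  read c, top $: go to s1, push U$ → (s1, cccca, U$)
  read c, top U: go to s0, push U → (s0, ccca, U$)
  read c, top U: go to s0, push ε → (s0, cca, $)
  read c, top $: go to s1, push U$ → (s1, ca, U$)
  read c, top U: go to s0, push U → (s0, a, U$)
  read a, top U: go to s0, push ε → (s0, ε, $)
All input consumed; M is in state s0.

s0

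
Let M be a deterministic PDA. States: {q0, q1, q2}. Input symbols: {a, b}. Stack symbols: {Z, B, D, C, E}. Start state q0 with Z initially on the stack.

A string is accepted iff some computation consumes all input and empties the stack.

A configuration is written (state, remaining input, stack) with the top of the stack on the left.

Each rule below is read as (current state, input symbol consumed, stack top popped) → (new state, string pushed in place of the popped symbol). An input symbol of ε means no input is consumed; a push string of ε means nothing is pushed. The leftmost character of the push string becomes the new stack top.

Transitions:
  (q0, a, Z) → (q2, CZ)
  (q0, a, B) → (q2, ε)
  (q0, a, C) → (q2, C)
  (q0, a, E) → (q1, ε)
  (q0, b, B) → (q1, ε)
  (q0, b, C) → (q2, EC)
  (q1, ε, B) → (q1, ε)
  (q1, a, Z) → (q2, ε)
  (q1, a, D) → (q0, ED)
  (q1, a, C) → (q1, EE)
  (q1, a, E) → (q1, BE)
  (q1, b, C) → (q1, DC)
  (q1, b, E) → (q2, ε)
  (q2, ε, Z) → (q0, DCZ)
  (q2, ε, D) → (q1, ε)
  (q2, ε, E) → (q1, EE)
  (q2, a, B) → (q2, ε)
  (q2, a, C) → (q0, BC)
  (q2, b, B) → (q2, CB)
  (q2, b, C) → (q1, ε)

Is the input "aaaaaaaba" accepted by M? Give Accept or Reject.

Accept

(q0, aaaaaaaba, Z)
  read a, top Z: go to q2, push CZ → (q2, aaaaaaba, CZ)
  read a, top C: go to q0, push BC → (q0, aaaaaba, BCZ)
  read a, top B: go to q2, push ε → (q2, aaaaba, CZ)
  read a, top C: go to q0, push BC → (q0, aaaba, BCZ)
  read a, top B: go to q2, push ε → (q2, aaba, CZ)
  read a, top C: go to q0, push BC → (q0, aba, BCZ)
  read a, top B: go to q2, push ε → (q2, ba, CZ)
  read b, top C: go to q1, push ε → (q1, a, Z)
  read a, top Z: go to q2, push ε → (q2, ε, ε)
All input consumed and the stack is empty.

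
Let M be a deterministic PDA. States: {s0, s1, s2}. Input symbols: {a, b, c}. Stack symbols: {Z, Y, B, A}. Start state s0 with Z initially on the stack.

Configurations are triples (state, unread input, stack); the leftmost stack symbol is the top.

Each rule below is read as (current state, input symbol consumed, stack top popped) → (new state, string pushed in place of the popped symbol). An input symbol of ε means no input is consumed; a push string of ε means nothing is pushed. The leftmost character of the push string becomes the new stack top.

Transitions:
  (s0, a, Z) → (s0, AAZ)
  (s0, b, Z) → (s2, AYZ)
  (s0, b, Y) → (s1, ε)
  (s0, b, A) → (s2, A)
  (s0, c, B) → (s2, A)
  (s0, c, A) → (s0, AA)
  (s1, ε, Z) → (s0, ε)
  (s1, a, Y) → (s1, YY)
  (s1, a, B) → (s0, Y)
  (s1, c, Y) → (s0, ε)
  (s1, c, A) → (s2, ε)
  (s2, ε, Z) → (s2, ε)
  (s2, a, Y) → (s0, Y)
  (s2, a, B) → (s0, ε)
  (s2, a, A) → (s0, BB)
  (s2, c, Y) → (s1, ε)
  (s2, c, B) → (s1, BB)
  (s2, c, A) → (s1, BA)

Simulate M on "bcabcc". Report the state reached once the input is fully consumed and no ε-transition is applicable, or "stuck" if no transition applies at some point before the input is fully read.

(s0, bcabcc, Z)
  read b, top Z: go to s2, push AYZ → (s2, cabcc, AYZ)
  read c, top A: go to s1, push BA → (s1, abcc, BAYZ)
  read a, top B: go to s0, push Y → (s0, bcc, YAYZ)
  read b, top Y: go to s1, push ε → (s1, cc, AYZ)
  read c, top A: go to s2, push ε → (s2, c, YZ)
  read c, top Y: go to s1, push ε → (s1, ε, Z)
  ε-move, top Z: go to s0, push ε → (s0, ε, ε)
All input consumed; M is in state s0.

s0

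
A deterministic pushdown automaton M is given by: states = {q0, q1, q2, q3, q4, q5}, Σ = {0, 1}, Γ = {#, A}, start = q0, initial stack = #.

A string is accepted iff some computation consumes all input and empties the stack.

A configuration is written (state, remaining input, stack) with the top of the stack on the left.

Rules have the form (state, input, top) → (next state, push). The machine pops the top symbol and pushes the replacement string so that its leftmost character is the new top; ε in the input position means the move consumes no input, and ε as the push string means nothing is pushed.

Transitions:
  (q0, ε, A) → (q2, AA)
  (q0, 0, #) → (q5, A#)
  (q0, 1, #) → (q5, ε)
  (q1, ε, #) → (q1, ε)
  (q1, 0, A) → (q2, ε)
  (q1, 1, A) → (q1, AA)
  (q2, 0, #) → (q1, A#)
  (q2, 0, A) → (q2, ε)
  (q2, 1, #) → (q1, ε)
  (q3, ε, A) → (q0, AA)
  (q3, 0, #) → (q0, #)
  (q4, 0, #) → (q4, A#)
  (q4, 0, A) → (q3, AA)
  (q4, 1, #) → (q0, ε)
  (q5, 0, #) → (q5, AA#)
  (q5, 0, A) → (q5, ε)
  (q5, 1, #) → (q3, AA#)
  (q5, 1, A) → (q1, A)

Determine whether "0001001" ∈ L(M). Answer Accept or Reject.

Accept

(q0, 0001001, #)
  read 0, top #: go to q5, push A# → (q5, 001001, A#)
  read 0, top A: go to q5, push ε → (q5, 01001, #)
  read 0, top #: go to q5, push AA# → (q5, 1001, AA#)
  read 1, top A: go to q1, push A → (q1, 001, AA#)
  read 0, top A: go to q2, push ε → (q2, 01, A#)
  read 0, top A: go to q2, push ε → (q2, 1, #)
  read 1, top #: go to q1, push ε → (q1, ε, ε)
All input consumed and the stack is empty.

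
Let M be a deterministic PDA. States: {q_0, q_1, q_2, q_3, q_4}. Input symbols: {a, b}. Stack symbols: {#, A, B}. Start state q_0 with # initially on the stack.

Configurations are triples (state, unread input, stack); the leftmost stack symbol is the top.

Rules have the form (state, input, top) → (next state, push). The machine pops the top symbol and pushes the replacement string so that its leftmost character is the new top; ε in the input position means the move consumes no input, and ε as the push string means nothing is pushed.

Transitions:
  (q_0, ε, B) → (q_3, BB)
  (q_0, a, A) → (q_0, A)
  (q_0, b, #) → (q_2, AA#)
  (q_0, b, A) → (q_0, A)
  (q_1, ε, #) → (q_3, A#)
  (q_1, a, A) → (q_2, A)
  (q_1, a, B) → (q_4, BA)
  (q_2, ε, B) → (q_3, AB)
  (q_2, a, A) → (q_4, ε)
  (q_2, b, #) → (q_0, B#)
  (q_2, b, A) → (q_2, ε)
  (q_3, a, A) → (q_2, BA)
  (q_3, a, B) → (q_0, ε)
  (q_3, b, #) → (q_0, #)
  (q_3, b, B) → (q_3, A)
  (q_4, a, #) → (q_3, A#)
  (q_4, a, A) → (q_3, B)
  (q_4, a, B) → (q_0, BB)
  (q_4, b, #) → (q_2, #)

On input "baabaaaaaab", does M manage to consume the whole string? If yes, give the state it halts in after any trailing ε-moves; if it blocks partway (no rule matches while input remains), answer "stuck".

(q_0, baabaaaaaab, #)
  read b, top #: go to q_2, push AA# → (q_2, aabaaaaaab, AA#)
  read a, top A: go to q_4, push ε → (q_4, abaaaaaab, A#)
  read a, top A: go to q_3, push B → (q_3, baaaaaab, B#)
  read b, top B: go to q_3, push A → (q_3, aaaaaab, A#)
  read a, top A: go to q_2, push BA → (q_2, aaaaab, BA#)
  ε-move, top B: go to q_3, push AB → (q_3, aaaaab, ABA#)
  read a, top A: go to q_2, push BA → (q_2, aaaab, BABA#)
  ε-move, top B: go to q_3, push AB → (q_3, aaaab, ABABA#)
  read a, top A: go to q_2, push BA → (q_2, aaab, BABABA#)
  ε-move, top B: go to q_3, push AB → (q_3, aaab, ABABABA#)
  read a, top A: go to q_2, push BA → (q_2, aab, BABABABA#)
  ε-move, top B: go to q_3, push AB → (q_3, aab, ABABABABA#)
  read a, top A: go to q_2, push BA → (q_2, ab, BABABABABA#)
  ε-move, top B: go to q_3, push AB → (q_3, ab, ABABABABABA#)
  read a, top A: go to q_2, push BA → (q_2, b, BABABABABABA#)
  ε-move, top B: go to q_3, push AB → (q_3, b, ABABABABABABA#)
No transition for (q_3, b, top A); M blocks with input b remaining.

stuck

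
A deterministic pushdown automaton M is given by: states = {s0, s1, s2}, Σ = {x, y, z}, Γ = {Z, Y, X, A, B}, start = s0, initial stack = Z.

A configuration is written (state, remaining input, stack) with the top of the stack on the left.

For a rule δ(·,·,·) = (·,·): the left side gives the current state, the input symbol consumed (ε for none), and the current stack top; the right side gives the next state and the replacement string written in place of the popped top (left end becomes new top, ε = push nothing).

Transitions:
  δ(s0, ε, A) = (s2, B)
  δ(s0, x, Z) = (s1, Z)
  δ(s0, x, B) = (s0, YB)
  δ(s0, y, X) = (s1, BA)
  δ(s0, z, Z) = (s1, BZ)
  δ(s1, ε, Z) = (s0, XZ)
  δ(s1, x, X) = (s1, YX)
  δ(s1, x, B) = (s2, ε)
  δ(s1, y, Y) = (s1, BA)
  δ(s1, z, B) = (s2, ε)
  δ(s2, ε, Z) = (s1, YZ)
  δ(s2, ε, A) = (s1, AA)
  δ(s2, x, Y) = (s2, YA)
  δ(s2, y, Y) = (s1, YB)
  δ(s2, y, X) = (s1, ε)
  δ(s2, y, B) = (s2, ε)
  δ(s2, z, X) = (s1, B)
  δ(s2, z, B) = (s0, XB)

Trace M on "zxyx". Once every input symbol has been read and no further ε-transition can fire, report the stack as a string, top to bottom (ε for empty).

AAZ

(s0, zxyx, Z) ⊢ (s1, xyx, BZ) ⊢ (s2, yx, Z) ⊢ (s1, yx, YZ) ⊢ (s1, x, BAZ) ⊢ (s2, ε, AZ) ⊢ (s1, ε, AAZ)
All input consumed in state s1 with stack AAZ.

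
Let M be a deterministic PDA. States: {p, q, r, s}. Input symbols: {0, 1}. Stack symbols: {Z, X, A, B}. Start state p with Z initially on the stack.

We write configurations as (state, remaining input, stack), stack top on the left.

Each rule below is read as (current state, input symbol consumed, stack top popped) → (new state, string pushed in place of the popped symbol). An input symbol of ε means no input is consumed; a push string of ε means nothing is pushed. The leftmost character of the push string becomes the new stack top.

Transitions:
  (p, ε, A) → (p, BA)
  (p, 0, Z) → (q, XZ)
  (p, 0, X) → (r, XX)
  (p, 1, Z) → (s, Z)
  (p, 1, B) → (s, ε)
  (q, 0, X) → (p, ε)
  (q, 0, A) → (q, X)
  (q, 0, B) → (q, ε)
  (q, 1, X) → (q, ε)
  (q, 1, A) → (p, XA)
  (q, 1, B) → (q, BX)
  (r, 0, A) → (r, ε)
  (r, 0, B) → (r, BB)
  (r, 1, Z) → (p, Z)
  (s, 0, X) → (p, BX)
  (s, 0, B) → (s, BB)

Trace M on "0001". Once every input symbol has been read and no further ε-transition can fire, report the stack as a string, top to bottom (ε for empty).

Z

(p, 0001, Z)
  read 0, top Z: go to q, push XZ → (q, 001, XZ)
  read 0, top X: go to p, push ε → (p, 01, Z)
  read 0, top Z: go to q, push XZ → (q, 1, XZ)
  read 1, top X: go to q, push ε → (q, ε, Z)
All input consumed in state q with stack Z.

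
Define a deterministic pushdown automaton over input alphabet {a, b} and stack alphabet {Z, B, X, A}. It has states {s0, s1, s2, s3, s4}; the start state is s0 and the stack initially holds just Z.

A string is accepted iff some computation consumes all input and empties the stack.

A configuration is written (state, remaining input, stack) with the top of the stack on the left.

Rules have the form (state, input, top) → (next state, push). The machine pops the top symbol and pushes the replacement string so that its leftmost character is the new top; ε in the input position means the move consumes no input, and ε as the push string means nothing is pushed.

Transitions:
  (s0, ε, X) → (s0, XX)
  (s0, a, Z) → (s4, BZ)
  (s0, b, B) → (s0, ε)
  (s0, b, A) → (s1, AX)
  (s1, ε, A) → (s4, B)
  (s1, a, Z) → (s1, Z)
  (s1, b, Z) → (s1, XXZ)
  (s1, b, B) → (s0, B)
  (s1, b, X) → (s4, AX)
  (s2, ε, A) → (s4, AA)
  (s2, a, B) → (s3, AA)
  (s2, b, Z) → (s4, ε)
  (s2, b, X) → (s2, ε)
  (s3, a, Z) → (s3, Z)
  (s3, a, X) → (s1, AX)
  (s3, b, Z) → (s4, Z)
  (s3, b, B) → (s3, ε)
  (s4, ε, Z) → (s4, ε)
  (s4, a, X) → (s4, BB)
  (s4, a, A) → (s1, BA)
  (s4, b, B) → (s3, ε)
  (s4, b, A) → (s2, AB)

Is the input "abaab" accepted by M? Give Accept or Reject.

Accept

(s0, abaab, Z)
  read a, top Z: go to s4, push BZ → (s4, baab, BZ)
  read b, top B: go to s3, push ε → (s3, aab, Z)
  read a, top Z: go to s3, push Z → (s3, ab, Z)
  read a, top Z: go to s3, push Z → (s3, b, Z)
  read b, top Z: go to s4, push Z → (s4, ε, Z)
  ε-move, top Z: go to s4, push ε → (s4, ε, ε)
All input consumed and the stack is empty.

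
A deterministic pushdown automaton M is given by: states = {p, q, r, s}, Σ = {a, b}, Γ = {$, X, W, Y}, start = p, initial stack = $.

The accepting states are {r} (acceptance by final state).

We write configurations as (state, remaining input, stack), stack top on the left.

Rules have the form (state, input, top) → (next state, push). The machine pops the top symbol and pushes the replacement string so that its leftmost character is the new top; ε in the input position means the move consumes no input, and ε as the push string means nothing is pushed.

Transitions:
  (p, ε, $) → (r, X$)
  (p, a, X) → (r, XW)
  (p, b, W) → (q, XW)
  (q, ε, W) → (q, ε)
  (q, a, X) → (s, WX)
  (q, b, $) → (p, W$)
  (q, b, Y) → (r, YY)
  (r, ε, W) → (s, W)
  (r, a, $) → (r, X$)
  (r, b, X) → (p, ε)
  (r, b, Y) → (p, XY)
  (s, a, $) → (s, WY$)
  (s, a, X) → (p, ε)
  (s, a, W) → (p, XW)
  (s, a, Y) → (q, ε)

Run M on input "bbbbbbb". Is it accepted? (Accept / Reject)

(p, bbbbbbb, $) ⊢ (r, bbbbbbb, X$) ⊢ (p, bbbbbb, $) ⊢ (r, bbbbbb, X$) ⊢ (p, bbbbb, $) ⊢ (r, bbbbb, X$) ⊢ (p, bbbb, $) ⊢ (r, bbbb, X$) ⊢ (p, bbb, $) ⊢ (r, bbb, X$) ⊢ (p, bb, $) ⊢ (r, bb, X$) ⊢ (p, b, $) ⊢ (r, b, X$) ⊢ (p, ε, $) ⊢ (r, ε, X$)
All input consumed; state r ∈ F.

Accept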